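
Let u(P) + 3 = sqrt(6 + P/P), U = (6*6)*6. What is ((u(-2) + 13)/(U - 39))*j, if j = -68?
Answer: -680/177 - 68*sqrt(7)/177 ≈ -4.8583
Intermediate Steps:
U = 216 (U = 36*6 = 216)
u(P) = -3 + sqrt(7) (u(P) = -3 + sqrt(6 + P/P) = -3 + sqrt(6 + 1) = -3 + sqrt(7))
((u(-2) + 13)/(U - 39))*j = (((-3 + sqrt(7)) + 13)/(216 - 39))*(-68) = ((10 + sqrt(7))/177)*(-68) = ((10 + sqrt(7))*(1/177))*(-68) = (10/177 + sqrt(7)/177)*(-68) = -680/177 - 68*sqrt(7)/177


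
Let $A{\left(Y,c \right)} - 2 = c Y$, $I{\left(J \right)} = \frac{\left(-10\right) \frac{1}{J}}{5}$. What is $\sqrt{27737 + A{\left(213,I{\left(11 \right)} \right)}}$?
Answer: $\frac{\sqrt{3351733}}{11} \approx 166.43$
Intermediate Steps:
$I{\left(J \right)} = - \frac{2}{J}$ ($I{\left(J \right)} = - \frac{10}{J} \frac{1}{5} = - \frac{2}{J}$)
$A{\left(Y,c \right)} = 2 + Y c$ ($A{\left(Y,c \right)} = 2 + c Y = 2 + Y c$)
$\sqrt{27737 + A{\left(213,I{\left(11 \right)} \right)}} = \sqrt{27737 + \left(2 + 213 \left(- \frac{2}{11}\right)\right)} = \sqrt{27737 + \left(2 - \frac{426}{11}\right)} = \sqrt{27737 - \frac{404}{11}} = \sqrt{\frac{304703}{11}} = \frac{\sqrt{3351733}}{11}$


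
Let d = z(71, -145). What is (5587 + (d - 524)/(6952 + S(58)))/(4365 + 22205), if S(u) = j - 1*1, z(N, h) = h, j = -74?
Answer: 3842113/18272189 ≈ 0.21027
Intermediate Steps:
d = -145
S(u) = -75 (S(u) = -74 - 1*1 = -74 - 1 = -75)
(5587 + (d - 524)/(6952 + S(58)))/(4365 + 22205) = (5587 + (-145 - 524)/(6952 - 75))/(4365 + 22205) = (5587 - 669/6877)/26570 = (5587 - 669*1/6877)*(1/26570) = (5587 - 669/6877)*(1/26570) = (38421130/6877)*(1/26570) = 3842113/18272189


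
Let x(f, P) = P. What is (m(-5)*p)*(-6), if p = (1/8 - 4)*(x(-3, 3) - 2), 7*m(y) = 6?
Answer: 279/14 ≈ 19.929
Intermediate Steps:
m(y) = 6/7 (m(y) = (⅐)*6 = 6/7)
p = -31/8 (p = (1/8 - 4)*(3 - 2) = (⅛ - 4)*1 = -31/8*1 = -31/8 ≈ -3.8750)
(m(-5)*p)*(-6) = ((6/7)*(-31/8))*(-6) = -93/28*(-6) = 279/14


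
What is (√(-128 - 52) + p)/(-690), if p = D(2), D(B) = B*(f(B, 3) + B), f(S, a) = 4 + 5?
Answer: -11/345 - I*√5/115 ≈ -0.031884 - 0.019444*I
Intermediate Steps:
f(S, a) = 9
D(B) = B*(9 + B)
p = 22 (p = 2*(9 + 2) = 2*11 = 22)
(√(-128 - 52) + p)/(-690) = (√(-128 - 52) + 22)/(-690) = (√(-180) + 22)*(-1/690) = (6*I*√5 + 22)*(-1/690) = (22 + 6*I*√5)*(-1/690) = -11/345 - I*√5/115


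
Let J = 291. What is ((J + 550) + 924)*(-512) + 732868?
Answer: -170812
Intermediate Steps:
((J + 550) + 924)*(-512) + 732868 = ((291 + 550) + 924)*(-512) + 732868 = (841 + 924)*(-512) + 732868 = 1765*(-512) + 732868 = -903680 + 732868 = -170812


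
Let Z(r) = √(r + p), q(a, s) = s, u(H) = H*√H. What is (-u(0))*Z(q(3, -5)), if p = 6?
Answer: 0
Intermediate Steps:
u(H) = H^(3/2)
Z(r) = √(6 + r) (Z(r) = √(r + 6) = √(6 + r))
(-u(0))*Z(q(3, -5)) = (-0^(3/2))*√(6 - 5) = (-1*0)*√1 = 0*1 = 0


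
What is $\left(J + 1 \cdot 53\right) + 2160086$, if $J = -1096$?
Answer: $2159043$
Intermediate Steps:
$\left(J + 1 \cdot 53\right) + 2160086 = \left(-1096 + 1 \cdot 53\right) + 2160086 = \left(-1096 + 53\right) + 2160086 = -1043 + 2160086 = 2159043$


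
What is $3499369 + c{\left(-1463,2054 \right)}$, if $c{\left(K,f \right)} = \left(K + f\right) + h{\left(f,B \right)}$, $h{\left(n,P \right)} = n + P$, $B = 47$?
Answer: $3502061$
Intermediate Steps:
$h{\left(n,P \right)} = P + n$
$c{\left(K,f \right)} = 47 + K + 2 f$ ($c{\left(K,f \right)} = \left(K + f\right) + \left(47 + f\right) = 47 + K + 2 f$)
$3499369 + c{\left(-1463,2054 \right)} = 3499369 + \left(47 - 1463 + 2 \cdot 2054\right) = 3499369 + \left(47 - 1463 + 4108\right) = 3499369 + 2692 = 3502061$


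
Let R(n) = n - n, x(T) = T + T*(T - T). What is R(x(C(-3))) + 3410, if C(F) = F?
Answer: 3410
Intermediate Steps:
x(T) = T (x(T) = T + T*0 = T + 0 = T)
R(n) = 0
R(x(C(-3))) + 3410 = 0 + 3410 = 3410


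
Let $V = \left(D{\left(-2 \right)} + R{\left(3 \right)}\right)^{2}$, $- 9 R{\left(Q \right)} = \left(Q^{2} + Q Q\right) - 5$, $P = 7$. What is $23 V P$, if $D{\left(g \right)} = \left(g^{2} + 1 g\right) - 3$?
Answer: $\frac{77924}{81} \approx 962.02$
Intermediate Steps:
$R{\left(Q \right)} = \frac{5}{9} - \frac{2 Q^{2}}{9}$ ($R{\left(Q \right)} = - \frac{\left(Q^{2} + Q Q\right) - 5}{9} = - \frac{\left(Q^{2} + Q^{2}\right) - 5}{9} = - \frac{2 Q^{2} - 5}{9} = - \frac{-5 + 2 Q^{2}}{9} = \frac{5}{9} - \frac{2 Q^{2}}{9}$)
$D{\left(g \right)} = -3 + g + g^{2}$ ($D{\left(g \right)} = \left(g^{2} + g\right) - 3 = \left(g + g^{2}\right) - 3 = -3 + g + g^{2}$)
$V = \frac{484}{81}$ ($V = \left(\left(-3 - 2 + \left(-2\right)^{2}\right) + \left(\frac{5}{9} - \frac{2 \cdot 3^{2}}{9}\right)\right)^{2} = \left(\left(-3 - 2 + 4\right) + \left(\frac{5}{9} - 2\right)\right)^{2} = \left(-1 + \left(\frac{5}{9} - 2\right)\right)^{2} = \left(-1 - \frac{13}{9}\right)^{2} = \left(- \frac{22}{9}\right)^{2} = \frac{484}{81} \approx 5.9753$)
$23 V P = 23 \cdot \frac{484}{81} \cdot 7 = \frac{11132}{81} \cdot 7 = \frac{77924}{81}$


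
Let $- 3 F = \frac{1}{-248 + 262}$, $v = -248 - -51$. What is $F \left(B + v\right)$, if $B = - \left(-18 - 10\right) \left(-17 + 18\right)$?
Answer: $\frac{169}{42} \approx 4.0238$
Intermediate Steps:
$v = -197$ ($v = -248 + 51 = -197$)
$F = - \frac{1}{42}$ ($F = - \frac{1}{3 \left(-248 + 262\right)} = - \frac{1}{3 \cdot 14} = \left(- \frac{1}{3}\right) \frac{1}{14} = - \frac{1}{42} \approx -0.02381$)
$B = 28$ ($B = - \left(-28\right) 1 = \left(-1\right) \left(-28\right) = 28$)
$F \left(B + v\right) = - \frac{28 - 197}{42} = \left(- \frac{1}{42}\right) \left(-169\right) = \frac{169}{42}$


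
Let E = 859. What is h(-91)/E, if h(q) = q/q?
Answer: 1/859 ≈ 0.0011641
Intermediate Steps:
h(q) = 1
h(-91)/E = 1/859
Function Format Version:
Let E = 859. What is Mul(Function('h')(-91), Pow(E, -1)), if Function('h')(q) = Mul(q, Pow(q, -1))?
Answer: Rational(1, 859) ≈ 0.0011641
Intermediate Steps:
Function('h')(q) = 1
Mul(Function('h')(-91), Pow(E, -1)) = Mul(1, Pow(859, -1)) = Mul(1, Rational(1, 859)) = Rational(1, 859)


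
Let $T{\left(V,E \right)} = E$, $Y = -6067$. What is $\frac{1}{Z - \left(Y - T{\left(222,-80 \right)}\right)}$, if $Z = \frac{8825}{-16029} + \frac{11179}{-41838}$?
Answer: $\frac{223540434}{1338153775511} \approx 0.00016705$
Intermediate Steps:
$Z = - \frac{182802847}{223540434}$ ($Z = 8825 \left(- \frac{1}{16029}\right) + 11179 \left(- \frac{1}{41838}\right) = - \frac{8825}{16029} - \frac{11179}{41838} = - \frac{182802847}{223540434} \approx -0.81776$)
$\frac{1}{Z - \left(Y - T{\left(222,-80 \right)}\right)} = \frac{1}{- \frac{182802847}{223540434} - -5987} = \frac{1}{- \frac{182802847}{223540434} + \left(-80 + 6067\right)} = \frac{1}{- \frac{182802847}{223540434} + 5987} = \frac{1}{\frac{1338153775511}{223540434}} = \frac{223540434}{1338153775511}$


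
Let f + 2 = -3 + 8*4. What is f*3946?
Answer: 106542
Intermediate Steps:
f = 27 (f = -2 + (-3 + 8*4) = -2 + (-3 + 32) = -2 + 29 = 27)
f*3946 = 27*3946 = 106542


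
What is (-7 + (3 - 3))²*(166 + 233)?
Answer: 19551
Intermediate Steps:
(-7 + (3 - 3))²*(166 + 233) = (-7 + 0)²*399 = (-7)²*399 = 49*399 = 19551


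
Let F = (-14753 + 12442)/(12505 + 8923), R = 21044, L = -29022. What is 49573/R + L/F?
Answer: 13087029169507/48632684 ≈ 2.6910e+5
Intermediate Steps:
F = -2311/21428 ≈ -0.10785
49573/R + L/F = 49573/21044 - 29022/(-2311/21428) = 49573*(1/21044) - 29022*(-21428/2311) = 49573/21044 + 621883416/2311 = 13087029169507/48632684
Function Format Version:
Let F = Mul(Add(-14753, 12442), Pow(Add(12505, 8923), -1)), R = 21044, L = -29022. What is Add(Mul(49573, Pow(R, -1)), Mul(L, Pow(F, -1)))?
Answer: Rational(13087029169507, 48632684) ≈ 2.6910e+5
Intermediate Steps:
F = Rational(-2311, 21428) (F = Mul(-2311, Pow(21428, -1)) = Mul(-2311, Rational(1, 21428)) = Rational(-2311, 21428) ≈ -0.10785)
Add(Mul(49573, Pow(R, -1)), Mul(L, Pow(F, -1))) = Add(Mul(49573, Pow(21044, -1)), Mul(-29022, Pow(Rational(-2311, 21428), -1))) = Add(Mul(49573, Rational(1, 21044)), Mul(-29022, Rational(-21428, 2311))) = Add(Rational(49573, 21044), Rational(621883416, 2311)) = Rational(13087029169507, 48632684)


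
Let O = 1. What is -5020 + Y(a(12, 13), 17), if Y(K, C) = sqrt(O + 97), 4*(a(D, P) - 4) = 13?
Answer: -5020 + 7*sqrt(2) ≈ -5010.1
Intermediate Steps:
a(D, P) = 29/4 (a(D, P) = 4 + (1/4)*13 = 4 + 13/4 = 29/4)
Y(K, C) = 7*sqrt(2) (Y(K, C) = sqrt(1 + 97) = sqrt(98) = 7*sqrt(2))
-5020 + Y(a(12, 13), 17) = -5020 + 7*sqrt(2)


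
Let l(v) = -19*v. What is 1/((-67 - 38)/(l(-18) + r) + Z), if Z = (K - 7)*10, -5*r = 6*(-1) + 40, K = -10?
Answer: -1676/285445 ≈ -0.0058715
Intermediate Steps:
r = -34/5 (r = -(6*(-1) + 40)/5 = -(-6 + 40)/5 = -1/5*34 = -34/5 ≈ -6.8000)
Z = -170 (Z = (-10 - 7)*10 = -17*10 = -170)
1/((-67 - 38)/(l(-18) + r) + Z) = 1/((-67 - 38)/(-19*(-18) - 34/5) - 170) = 1/(-105/(342 - 34/5) - 170) = 1/(-105/1676/5 - 170) = 1/(-105*5/1676 - 170) = 1/(-525/1676 - 170) = 1/(-285445/1676) = -1676/285445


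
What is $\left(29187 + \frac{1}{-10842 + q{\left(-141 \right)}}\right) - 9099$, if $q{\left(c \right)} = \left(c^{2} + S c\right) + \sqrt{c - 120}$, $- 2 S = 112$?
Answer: $\frac{1920375883901}{95598162} - \frac{i \sqrt{29}}{95598162} \approx 20088.0 - 5.6331 \cdot 10^{-8} i$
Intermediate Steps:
$S = -56$ ($S = \left(- \frac{1}{2}\right) 112 = -56$)
$q{\left(c \right)} = c^{2} + \sqrt{-120 + c} - 56 c$ ($q{\left(c \right)} = \left(c^{2} - 56 c\right) + \sqrt{c - 120} = \left(c^{2} - 56 c\right) + \sqrt{-120 + c} = c^{2} + \sqrt{-120 + c} - 56 c$)
$\left(29187 + \frac{1}{-10842 + q{\left(-141 \right)}}\right) - 9099 = \left(29187 + \frac{1}{-10842 + \left(\left(-141\right)^{2} + \sqrt{-120 - 141} - -7896\right)}\right) - 9099 = \left(29187 + \frac{1}{-10842 + \left(19881 + \sqrt{-261} + 7896\right)}\right) - 9099 = \left(29187 + \frac{1}{-10842 + \left(19881 + 3 i \sqrt{29} + 7896\right)}\right) - 9099 = \left(29187 + \frac{1}{-10842 + \left(27777 + 3 i \sqrt{29}\right)}\right) - 9099 = \left(29187 + \frac{1}{16935 + 3 i \sqrt{29}}\right) - 9099 = 20088 + \frac{1}{16935 + 3 i \sqrt{29}}$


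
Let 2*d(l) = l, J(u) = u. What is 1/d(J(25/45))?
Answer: 18/5 ≈ 3.6000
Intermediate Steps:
d(l) = l/2
1/d(J(25/45)) = 1/((25/45)/2) = 1/((25*(1/45))/2) = 1/((1/2)*(5/9)) = 1/(5/18) = 18/5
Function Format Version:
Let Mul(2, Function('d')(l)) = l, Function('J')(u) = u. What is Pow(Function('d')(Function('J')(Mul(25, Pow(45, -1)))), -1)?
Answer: Rational(18, 5) ≈ 3.6000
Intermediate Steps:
Function('d')(l) = Mul(Rational(1, 2), l)
Pow(Function('d')(Function('J')(Mul(25, Pow(45, -1)))), -1) = Pow(Mul(Rational(1, 2), Mul(25, Pow(45, -1))), -1) = Pow(Mul(Rational(1, 2), Mul(25, Rational(1, 45))), -1) = Pow(Mul(Rational(1, 2), Rational(5, 9)), -1) = Pow(Rational(5, 18), -1) = Rational(18, 5)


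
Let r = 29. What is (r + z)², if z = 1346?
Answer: 1890625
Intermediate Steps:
(r + z)² = (29 + 1346)² = 1375² = 1890625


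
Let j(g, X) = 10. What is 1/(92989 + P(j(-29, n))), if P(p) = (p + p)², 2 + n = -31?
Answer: 1/93389 ≈ 1.0708e-5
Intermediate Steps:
n = -33 (n = -2 - 31 = -33)
P(p) = 4*p² (P(p) = (2*p)² = 4*p²)
1/(92989 + P(j(-29, n))) = 1/(92989 + 4*10²) = 1/(92989 + 4*100) = 1/(92989 + 400) = 1/93389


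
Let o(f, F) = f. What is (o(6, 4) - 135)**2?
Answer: 16641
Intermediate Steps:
(o(6, 4) - 135)**2 = (6 - 135)**2 = (-129)**2 = 16641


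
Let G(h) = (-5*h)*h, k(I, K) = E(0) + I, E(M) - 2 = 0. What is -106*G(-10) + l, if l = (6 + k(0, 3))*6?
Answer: 53048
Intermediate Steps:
E(M) = 2 (E(M) = 2 + 0 = 2)
k(I, K) = 2 + I
G(h) = -5*h²
l = 48 (l = (6 + (2 + 0))*6 = (6 + 2)*6 = 8*6 = 48)
-106*G(-10) + l = -(-530)*(-10)² + 48 = -(-530)*100 + 48 = -106*(-500) + 48 = 53000 + 48 = 53048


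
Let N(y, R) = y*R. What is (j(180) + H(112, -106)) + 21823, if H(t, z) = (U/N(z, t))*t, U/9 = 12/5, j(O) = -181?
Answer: 5735076/265 ≈ 21642.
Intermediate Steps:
N(y, R) = R*y
U = 108/5 (U = 9*(12/5) = 108/5 ≈ 21.600)
H(t, z) = 108/(5*z) (H(t, z) = (108/(5*((t*z))))*t = (108*(1/(t*z))/5)*t = (108/(5*t*z))*t = 108/(5*z))
(j(180) + H(112, -106)) + 21823 = (-181 + (108/5)/(-106)) + 21823 = (-181 + (108/5)*(-1/106)) + 21823 = (-181 - 54/265) + 21823 = -48019/265 + 21823 = 5735076/265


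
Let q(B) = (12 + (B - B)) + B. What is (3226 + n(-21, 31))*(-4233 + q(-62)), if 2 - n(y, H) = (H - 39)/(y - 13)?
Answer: -235016776/17 ≈ -1.3825e+7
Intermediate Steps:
q(B) = 12 + B (q(B) = (12 + 0) + B = 12 + B)
n(y, H) = 2 - (-39 + H)/(-13 + y) (n(y, H) = 2 - (H - 39)/(y - 13) = 2 - (-39 + H)/(-13 + y))
(3226 + n(-21, 31))*(-4233 + q(-62)) = (3226 + (13 - 1*31 + 2*(-21))/(-13 - 21))*(-4233 + (12 - 62)) = (3226 + (13 - 31 - 42)/(-34))*(-4233 - 50) = (3226 - 1/34*(-60))*(-4283) = (3226 + 30/17)*(-4283) = (54872/17)*(-4283) = -235016776/17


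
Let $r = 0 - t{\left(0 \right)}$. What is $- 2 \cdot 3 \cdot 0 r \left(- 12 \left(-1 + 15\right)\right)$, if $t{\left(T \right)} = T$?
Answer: $0$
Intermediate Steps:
$r = 0$ ($r = 0 - 0 = 0 + 0 = 0$)
$- 2 \cdot 3 \cdot 0 r \left(- 12 \left(-1 + 15\right)\right) = - 2 \cdot 3 \cdot 0 \cdot 0 \left(- 12 \left(-1 + 15\right)\right) = \left(-2\right) 0 \cdot 0 \left(\left(-12\right) 14\right) = 0 \cdot 0 \left(-168\right) = 0 \left(-168\right) = 0$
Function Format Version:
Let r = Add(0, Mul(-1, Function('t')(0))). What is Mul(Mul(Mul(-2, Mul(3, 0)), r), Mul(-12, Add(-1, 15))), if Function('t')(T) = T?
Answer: 0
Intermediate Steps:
r = 0 (r = Add(0, Mul(-1, 0)) = Add(0, 0) = 0)
Mul(Mul(Mul(-2, Mul(3, 0)), r), Mul(-12, Add(-1, 15))) = Mul(Mul(Mul(-2, Mul(3, 0)), 0), Mul(-12, Add(-1, 15))) = Mul(Mul(Mul(-2, 0), 0), Mul(-12, 14)) = Mul(Mul(0, 0), -168) = Mul(0, -168) = 0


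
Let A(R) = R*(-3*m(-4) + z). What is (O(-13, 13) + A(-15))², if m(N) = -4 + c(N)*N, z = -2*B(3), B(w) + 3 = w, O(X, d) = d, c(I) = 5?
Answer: 1138489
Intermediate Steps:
B(w) = -3 + w
z = 0 (z = -2*(-3 + 3) = -2*0 = 0)
m(N) = -4 + 5*N
A(R) = 72*R (A(R) = R*(-3*(-4 + 5*(-4)) + 0) = R*(-3*(-4 - 20) + 0) = R*(-3*(-24) + 0) = R*(72 + 0) = R*72 = 72*R)
(O(-13, 13) + A(-15))² = (13 + 72*(-15))² = (13 - 1080)² = (-1067)² = 1138489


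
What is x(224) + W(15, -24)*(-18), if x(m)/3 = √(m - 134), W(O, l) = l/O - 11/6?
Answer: 309/5 + 9*√10 ≈ 90.260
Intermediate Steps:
W(O, l) = -11/6 + l/O (W(O, l) = l/O - 11*⅙ = l/O - 11/6 = -11/6 + l/O)
x(m) = 3*√(-134 + m) (x(m) = 3*√(m - 134) = 3*√(-134 + m))
x(224) + W(15, -24)*(-18) = 3*√(-134 + 224) + (-11/6 - 24/15)*(-18) = 3*√90 + (-11/6 - 24*1/15)*(-18) = 3*(3*√10) + (-11/6 - 8/5)*(-18) = 9*√10 - 103/30*(-18) = 9*√10 + 309/5 = 309/5 + 9*√10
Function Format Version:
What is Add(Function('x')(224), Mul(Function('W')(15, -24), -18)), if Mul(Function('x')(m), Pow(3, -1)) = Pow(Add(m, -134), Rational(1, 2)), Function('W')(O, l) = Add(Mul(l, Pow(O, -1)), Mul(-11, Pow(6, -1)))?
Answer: Add(Rational(309, 5), Mul(9, Pow(10, Rational(1, 2)))) ≈ 90.260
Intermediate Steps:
Function('W')(O, l) = Add(Rational(-11, 6), Mul(l, Pow(O, -1))) (Function('W')(O, l) = Add(Mul(l, Pow(O, -1)), Mul(-11, Rational(1, 6))) = Add(Mul(l, Pow(O, -1)), Rational(-11, 6)) = Add(Rational(-11, 6), Mul(l, Pow(O, -1))))
Function('x')(m) = Mul(3, Pow(Add(-134, m), Rational(1, 2))) (Function('x')(m) = Mul(3, Pow(Add(m, -134), Rational(1, 2))) = Mul(3, Pow(Add(-134, m), Rational(1, 2))))
Add(Function('x')(224), Mul(Function('W')(15, -24), -18)) = Add(Mul(3, Pow(Add(-134, 224), Rational(1, 2))), Mul(Add(Rational(-11, 6), Mul(-24, Pow(15, -1))), -18)) = Add(Mul(3, Pow(90, Rational(1, 2))), Mul(Add(Rational(-11, 6), Mul(-24, Rational(1, 15))), -18)) = Add(Mul(3, Mul(3, Pow(10, Rational(1, 2)))), Mul(Add(Rational(-11, 6), Rational(-8, 5)), -18)) = Add(Mul(9, Pow(10, Rational(1, 2))), Mul(Rational(-103, 30), -18)) = Add(Mul(9, Pow(10, Rational(1, 2))), Rational(309, 5)) = Add(Rational(309, 5), Mul(9, Pow(10, Rational(1, 2))))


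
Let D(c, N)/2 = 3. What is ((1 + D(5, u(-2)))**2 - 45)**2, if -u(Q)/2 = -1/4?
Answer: 16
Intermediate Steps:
u(Q) = 1/2 (u(Q) = -(-2)/4 = -2*(-1/4) = 1/2)
D(c, N) = 6 (D(c, N) = 2*3 = 6)
((1 + D(5, u(-2)))**2 - 45)**2 = ((1 + 6)**2 - 45)**2 = (7**2 - 45)**2 = (49 - 45)**2 = 4**2 = 16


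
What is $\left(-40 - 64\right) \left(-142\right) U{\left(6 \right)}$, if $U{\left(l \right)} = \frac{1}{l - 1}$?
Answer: $\frac{14768}{5} \approx 2953.6$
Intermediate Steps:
$U{\left(l \right)} = \frac{1}{-1 + l}$
$\left(-40 - 64\right) \left(-142\right) U{\left(6 \right)} = \frac{\left(-40 - 64\right) \left(-142\right)}{-1 + 6} = \frac{\left(-104\right) \left(-142\right)}{5} = 14768 \cdot \frac{1}{5} = \frac{14768}{5}$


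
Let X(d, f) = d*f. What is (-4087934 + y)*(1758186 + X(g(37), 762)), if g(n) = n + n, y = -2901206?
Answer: -12682311726360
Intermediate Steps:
g(n) = 2*n
(-4087934 + y)*(1758186 + X(g(37), 762)) = (-4087934 - 2901206)*(1758186 + (2*37)*762) = -6989140*(1758186 + 74*762) = -6989140*(1758186 + 56388) = -6989140*1814574 = -12682311726360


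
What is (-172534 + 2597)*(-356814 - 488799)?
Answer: 143700936381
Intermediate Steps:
(-172534 + 2597)*(-356814 - 488799) = -169937*(-845613) = 143700936381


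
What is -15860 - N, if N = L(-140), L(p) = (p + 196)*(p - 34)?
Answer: -6116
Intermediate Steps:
L(p) = (-34 + p)*(196 + p) (L(p) = (196 + p)*(-34 + p) = (-34 + p)*(196 + p))
N = -9744 (N = -6664 + (-140)**2 + 162*(-140) = -6664 + 19600 - 22680 = -9744)
-15860 - N = -15860 - 1*(-9744) = -15860 + 9744 = -6116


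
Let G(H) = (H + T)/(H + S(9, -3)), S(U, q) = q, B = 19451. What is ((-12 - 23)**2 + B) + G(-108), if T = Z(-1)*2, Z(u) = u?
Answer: 2295146/111 ≈ 20677.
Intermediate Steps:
T = -2 (T = -1*2 = -2)
G(H) = (-2 + H)/(-3 + H) (G(H) = (H - 2)/(H - 3) = (-2 + H)/(-3 + H))
((-12 - 23)**2 + B) + G(-108) = ((-12 - 23)**2 + 19451) + (-2 - 108)/(-3 - 108) = ((-35)**2 + 19451) - 110/(-111) = (1225 + 19451) - 1/111*(-110) = 20676 + 110/111 = 2295146/111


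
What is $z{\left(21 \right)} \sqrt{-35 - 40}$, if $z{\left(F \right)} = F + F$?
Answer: $210 i \sqrt{3} \approx 363.73 i$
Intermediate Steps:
$z{\left(F \right)} = 2 F$
$z{\left(21 \right)} \sqrt{-35 - 40} = 2 \cdot 21 \sqrt{-35 - 40} = 42 \sqrt{-75} = 42 \cdot 5 i \sqrt{3} = 210 i \sqrt{3}$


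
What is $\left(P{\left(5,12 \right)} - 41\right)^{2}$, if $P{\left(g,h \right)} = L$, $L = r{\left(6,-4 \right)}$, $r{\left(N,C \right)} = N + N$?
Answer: $841$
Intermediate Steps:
$r{\left(N,C \right)} = 2 N$
$L = 12$ ($L = 2 \cdot 6 = 12$)
$P{\left(g,h \right)} = 12$
$\left(P{\left(5,12 \right)} - 41\right)^{2} = \left(12 - 41\right)^{2} = \left(-29\right)^{2} = 841$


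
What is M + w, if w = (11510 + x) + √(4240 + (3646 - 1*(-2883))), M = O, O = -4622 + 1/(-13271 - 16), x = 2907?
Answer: 130146164/13287 + 11*√89 ≈ 9898.8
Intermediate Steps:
O = -61412515/13287 (O = -4622 + 1/(-13287) = -4622 - 1/13287 = -61412515/13287 ≈ -4622.0)
M = -61412515/13287 ≈ -4622.0
w = 14417 + 11*√89 (w = (11510 + 2907) + √(4240 + (3646 - 1*(-2883))) = 14417 + √(4240 + (3646 + 2883)) = 14417 + √(4240 + 6529) = 14417 + √10769 = 14417 + 11*√89 ≈ 14521.)
M + w = -61412515/13287 + (14417 + 11*√89) = 130146164/13287 + 11*√89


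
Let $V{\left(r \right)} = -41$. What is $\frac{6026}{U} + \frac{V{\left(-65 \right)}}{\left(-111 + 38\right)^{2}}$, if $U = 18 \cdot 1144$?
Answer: $\frac{15634141}{54867384} \approx 0.28494$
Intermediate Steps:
$U = 20592$
$\frac{6026}{U} + \frac{V{\left(-65 \right)}}{\left(-111 + 38\right)^{2}} = \frac{6026}{20592} - \frac{41}{\left(-111 + 38\right)^{2}} = 6026 \cdot \frac{1}{20592} - \frac{41}{\left(-73\right)^{2}} = \frac{3013}{10296} - \frac{41}{5329} = \frac{15634141}{54867384}$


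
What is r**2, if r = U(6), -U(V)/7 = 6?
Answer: 1764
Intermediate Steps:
U(V) = -42 (U(V) = -7*6 = -42)
r = -42
r**2 = (-42)**2 = 1764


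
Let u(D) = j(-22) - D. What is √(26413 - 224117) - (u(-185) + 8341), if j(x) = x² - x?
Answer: -9032 + 2*I*√49426 ≈ -9032.0 + 444.64*I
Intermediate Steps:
u(D) = 506 - D (u(D) = -22*(-1 - 22) - D = -22*(-23) - D = 506 - D)
√(26413 - 224117) - (u(-185) + 8341) = √(26413 - 224117) - ((506 - 1*(-185)) + 8341) = √(-197704) - ((506 + 185) + 8341) = 2*I*√49426 - (691 + 8341) = 2*I*√49426 - 1*9032 = 2*I*√49426 - 9032 = -9032 + 2*I*√49426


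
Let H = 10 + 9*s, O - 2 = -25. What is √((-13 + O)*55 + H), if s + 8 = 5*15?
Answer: I*√1367 ≈ 36.973*I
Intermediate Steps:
O = -23 (O = 2 - 25 = -23)
s = 67 (s = -8 + 5*15 = -8 + 75 = 67)
H = 613 (H = 10 + 9*67 = 10 + 603 = 613)
√((-13 + O)*55 + H) = √((-13 - 23)*55 + 613) = √(-36*55 + 613) = √(-1980 + 613) = √(-1367) = I*√1367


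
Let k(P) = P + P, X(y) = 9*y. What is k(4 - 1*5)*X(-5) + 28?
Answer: 118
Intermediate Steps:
k(P) = 2*P
k(4 - 1*5)*X(-5) + 28 = (2*(4 - 1*5))*(9*(-5)) + 28 = (2*(4 - 5))*(-45) + 28 = (2*(-1))*(-45) + 28 = -2*(-45) + 28 = 90 + 28 = 118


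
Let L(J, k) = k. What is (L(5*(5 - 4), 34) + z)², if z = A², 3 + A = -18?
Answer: 225625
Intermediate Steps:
A = -21 (A = -3 - 18 = -21)
z = 441 (z = (-21)² = 441)
(L(5*(5 - 4), 34) + z)² = (34 + 441)² = 475² = 225625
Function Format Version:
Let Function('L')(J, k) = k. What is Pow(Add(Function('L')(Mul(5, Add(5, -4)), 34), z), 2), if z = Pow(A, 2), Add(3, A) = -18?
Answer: 225625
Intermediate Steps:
A = -21 (A = Add(-3, -18) = -21)
z = 441 (z = Pow(-21, 2) = 441)
Pow(Add(Function('L')(Mul(5, Add(5, -4)), 34), z), 2) = Pow(Add(34, 441), 2) = Pow(475, 2) = 225625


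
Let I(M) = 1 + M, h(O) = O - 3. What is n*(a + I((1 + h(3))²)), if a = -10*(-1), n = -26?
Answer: -312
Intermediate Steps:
h(O) = -3 + O
a = 10 (a = -1*(-10) = 10)
n*(a + I((1 + h(3))²)) = -26*(10 + (1 + (1 + (-3 + 3))²)) = -26*(10 + (1 + (1 + 0)²)) = -26*(10 + (1 + 1²)) = -26*(10 + (1 + 1)) = -26*(10 + 2) = -26*12 = -312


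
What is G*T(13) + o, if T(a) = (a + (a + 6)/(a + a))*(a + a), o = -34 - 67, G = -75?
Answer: -26876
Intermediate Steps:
o = -101
T(a) = 2*a*(a + (6 + a)/(2*a)) (T(a) = (a + (6 + a)/((2*a)))*(2*a) = (a + (6 + a)*(1/(2*a)))*(2*a) = (a + (6 + a)/(2*a))*(2*a) = 2*a*(a + (6 + a)/(2*a)))
G*T(13) + o = -75*(6 + 13 + 2*13²) - 101 = -75*(6 + 13 + 2*169) - 101 = -75*(6 + 13 + 338) - 101 = -75*357 - 101 = -26775 - 101 = -26876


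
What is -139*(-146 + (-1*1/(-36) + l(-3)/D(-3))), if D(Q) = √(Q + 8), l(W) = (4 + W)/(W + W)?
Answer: 730445/36 + 139*√5/30 ≈ 20301.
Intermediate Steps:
l(W) = (4 + W)/(2*W) (l(W) = (4 + W)/((2*W)) = (4 + W)*(1/(2*W)) = (4 + W)/(2*W))
D(Q) = √(8 + Q)
-139*(-146 + (-1*1/(-36) + l(-3)/D(-3))) = -139*(-146 + (-1*1/(-36) + ((½)*(4 - 3)/(-3))/(√(8 - 3)))) = -139*(-146 + (-1*(-1/36) + ((½)*(-⅓)*1)/(√5))) = -139*(-146 + (1/36 - √5/30)) = -139*(-5255/36 - √5/30) = 730445/36 + 139*√5/30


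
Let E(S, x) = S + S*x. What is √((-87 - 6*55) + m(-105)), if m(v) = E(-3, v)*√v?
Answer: √(-417 + 312*I*√105) ≈ 37.464 + 42.668*I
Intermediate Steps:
m(v) = √v*(-3 - 3*v) (m(v) = (-3*(1 + v))*√v = (-3 - 3*v)*√v = √v*(-3 - 3*v))
√((-87 - 6*55) + m(-105)) = √((-87 - 6*55) + 3*√(-105)*(-1 - 1*(-105))) = √((-87 - 330) + 3*(I*√105)*(-1 + 105)) = √(-417 + 3*(I*√105)*104) = √(-417 + 312*I*√105)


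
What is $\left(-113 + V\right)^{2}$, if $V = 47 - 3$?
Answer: $4761$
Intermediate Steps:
$V = 44$ ($V = 47 - 3 = 44$)
$\left(-113 + V\right)^{2} = \left(-113 + 44\right)^{2} = \left(-69\right)^{2} = 4761$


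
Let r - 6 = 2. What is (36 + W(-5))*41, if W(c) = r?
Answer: 1804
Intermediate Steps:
r = 8 (r = 6 + 2 = 8)
W(c) = 8
(36 + W(-5))*41 = (36 + 8)*41 = 44*41 = 1804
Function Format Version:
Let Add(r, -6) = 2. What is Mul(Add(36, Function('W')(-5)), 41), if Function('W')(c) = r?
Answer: 1804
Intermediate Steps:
r = 8 (r = Add(6, 2) = 8)
Function('W')(c) = 8
Mul(Add(36, Function('W')(-5)), 41) = Mul(Add(36, 8), 41) = Mul(44, 41) = 1804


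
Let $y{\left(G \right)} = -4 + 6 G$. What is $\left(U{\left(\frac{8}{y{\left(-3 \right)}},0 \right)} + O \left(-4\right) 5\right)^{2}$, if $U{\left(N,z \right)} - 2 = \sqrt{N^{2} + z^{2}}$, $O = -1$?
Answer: $\frac{60516}{121} \approx 500.13$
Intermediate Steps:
$U{\left(N,z \right)} = 2 + \sqrt{N^{2} + z^{2}}$
$\left(U{\left(\frac{8}{y{\left(-3 \right)}},0 \right)} + O \left(-4\right) 5\right)^{2} = \left(\left(2 + \sqrt{\left(\frac{8}{-4 + 6 \left(-3\right)}\right)^{2} + 0^{2}}\right) + \left(-1\right) \left(-4\right) 5\right)^{2} = \left(\left(2 + \sqrt{\left(\frac{8}{-4 - 18}\right)^{2} + 0}\right) + 4 \cdot 5\right)^{2} = \left(\left(2 + \sqrt{\left(\frac{8}{-22}\right)^{2} + 0}\right) + 20\right)^{2} = \left(\left(2 + \sqrt{\left(8 \left(- \frac{1}{22}\right)\right)^{2} + 0}\right) + 20\right)^{2} = \left(\left(2 + \sqrt{\left(- \frac{4}{11}\right)^{2} + 0}\right) + 20\right)^{2} = \left(\left(2 + \sqrt{\frac{16}{121} + 0}\right) + 20\right)^{2} = \left(\left(2 + \sqrt{\frac{16}{121}}\right) + 20\right)^{2} = \left(\left(2 + \frac{4}{11}\right) + 20\right)^{2} = \left(\frac{26}{11} + 20\right)^{2} = \left(\frac{246}{11}\right)^{2} = \frac{60516}{121}$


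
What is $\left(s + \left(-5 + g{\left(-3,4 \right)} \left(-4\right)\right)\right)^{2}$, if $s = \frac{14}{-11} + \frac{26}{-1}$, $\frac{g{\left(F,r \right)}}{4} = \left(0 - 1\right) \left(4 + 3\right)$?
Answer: $\frac{769129}{121} \approx 6356.4$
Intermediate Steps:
$g{\left(F,r \right)} = -28$ ($g{\left(F,r \right)} = 4 \left(0 - 1\right) \left(4 + 3\right) = 4 \left(\left(-1\right) 7\right) = 4 \left(-7\right) = -28$)
$s = - \frac{300}{11}$ ($s = 14 \left(- \frac{1}{11}\right) + 26 \left(-1\right) = - \frac{14}{11} - 26 = - \frac{300}{11} \approx -27.273$)
$\left(s + \left(-5 + g{\left(-3,4 \right)} \left(-4\right)\right)\right)^{2} = \left(- \frac{300}{11} - -107\right)^{2} = \left(- \frac{300}{11} + \left(-5 + 112\right)\right)^{2} = \left(- \frac{300}{11} + 107\right)^{2} = \left(\frac{877}{11}\right)^{2} = \frac{769129}{121}$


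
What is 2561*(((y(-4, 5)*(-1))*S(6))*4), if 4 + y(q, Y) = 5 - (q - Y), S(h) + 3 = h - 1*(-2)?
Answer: -512200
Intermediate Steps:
S(h) = -1 + h (S(h) = -3 + (h - 1*(-2)) = -3 + (h + 2) = -3 + (2 + h) = -1 + h)
y(q, Y) = 1 + Y - q (y(q, Y) = -4 + (5 - (q - Y)) = -4 + (5 + (Y - q)) = -4 + (5 + Y - q) = 1 + Y - q)
2561*(((y(-4, 5)*(-1))*S(6))*4) = 2561*((((1 + 5 - 1*(-4))*(-1))*(-1 + 6))*4) = 2561*((((1 + 5 + 4)*(-1))*5)*4) = 2561*(((10*(-1))*5)*4) = 2561*(-10*5*4) = 2561*(-50*4) = 2561*(-200) = -512200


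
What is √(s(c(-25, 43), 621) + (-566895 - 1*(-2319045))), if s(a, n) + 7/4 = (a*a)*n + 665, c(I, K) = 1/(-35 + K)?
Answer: √112180669/8 ≈ 1323.9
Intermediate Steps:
s(a, n) = 2653/4 + n*a² (s(a, n) = -7/4 + ((a*a)*n + 665) = -7/4 + (a²*n + 665) = -7/4 + (n*a² + 665) = -7/4 + (665 + n*a²) = 2653/4 + n*a²)
√(s(c(-25, 43), 621) + (-566895 - 1*(-2319045))) = √((2653/4 + 621*(1/(-35 + 43))²) + (-566895 - 1*(-2319045))) = √((2653/4 + 621*(1/8)²) + (-566895 + 2319045)) = √((2653/4 + 621*(⅛)²) + 1752150) = √((2653/4 + 621*(1/64)) + 1752150) = √((2653/4 + 621/64) + 1752150) = √(43069/64 + 1752150) = √(112180669/64) = √112180669/8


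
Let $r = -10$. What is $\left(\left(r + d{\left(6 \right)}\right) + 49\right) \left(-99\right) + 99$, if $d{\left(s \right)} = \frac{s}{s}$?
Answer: $-3861$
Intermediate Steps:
$d{\left(s \right)} = 1$
$\left(\left(r + d{\left(6 \right)}\right) + 49\right) \left(-99\right) + 99 = \left(\left(-10 + 1\right) + 49\right) \left(-99\right) + 99 = \left(-9 + 49\right) \left(-99\right) + 99 = 40 \left(-99\right) + 99 = -3960 + 99 = -3861$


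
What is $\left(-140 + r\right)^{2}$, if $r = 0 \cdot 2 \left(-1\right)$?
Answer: $19600$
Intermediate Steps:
$r = 0$ ($r = 0 \left(-1\right) = 0$)
$\left(-140 + r\right)^{2} = \left(-140 + 0\right)^{2} = \left(-140\right)^{2} = 19600$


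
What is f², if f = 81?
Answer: 6561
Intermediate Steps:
f² = 81² = 6561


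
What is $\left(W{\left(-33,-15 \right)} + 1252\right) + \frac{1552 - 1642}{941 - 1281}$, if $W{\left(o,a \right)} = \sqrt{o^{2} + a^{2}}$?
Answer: $\frac{42577}{34} + 3 \sqrt{146} \approx 1288.5$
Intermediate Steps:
$W{\left(o,a \right)} = \sqrt{a^{2} + o^{2}}$
$\left(W{\left(-33,-15 \right)} + 1252\right) + \frac{1552 - 1642}{941 - 1281} = \left(\sqrt{\left(-15\right)^{2} + \left(-33\right)^{2}} + 1252\right) + \frac{1552 - 1642}{941 - 1281} = \left(\sqrt{225 + 1089} + 1252\right) + \frac{1552 - 1642}{-340} = \left(\sqrt{1314} + 1252\right) - - \frac{9}{34} = \left(3 \sqrt{146} + 1252\right) + \frac{9}{34} = \left(1252 + 3 \sqrt{146}\right) + \frac{9}{34} = \frac{42577}{34} + 3 \sqrt{146}$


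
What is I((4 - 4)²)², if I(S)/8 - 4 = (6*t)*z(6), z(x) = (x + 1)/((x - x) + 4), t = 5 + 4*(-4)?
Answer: 795664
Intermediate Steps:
t = -11 (t = 5 - 16 = -11)
z(x) = ¼ + x/4 (z(x) = (1 + x)/(0 + 4) = (1 + x)/4 = (1 + x)*(¼) = ¼ + x/4)
I(S) = -892 (I(S) = 32 + 8*((6*(-11))*(¼ + (¼)*6)) = 32 + 8*(-66*(¼ + 3/2)) = 32 + 8*(-66*7/4) = 32 + 8*(-231/2) = 32 - 924 = -892)
I((4 - 4)²)² = (-892)² = 795664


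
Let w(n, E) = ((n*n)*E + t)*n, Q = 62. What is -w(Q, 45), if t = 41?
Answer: -10727302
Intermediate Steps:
w(n, E) = n*(41 + E*n²) (w(n, E) = ((n*n)*E + 41)*n = (n²*E + 41)*n = (E*n² + 41)*n = (41 + E*n²)*n = n*(41 + E*n²))
-w(Q, 45) = -62*(41 + 45*62²) = -62*(41 + 45*3844) = -62*(41 + 172980) = -62*173021 = -1*10727302 = -10727302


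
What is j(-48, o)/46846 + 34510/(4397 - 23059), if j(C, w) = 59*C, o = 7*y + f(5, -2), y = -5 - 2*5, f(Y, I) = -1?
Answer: -1010597/529201 ≈ -1.9097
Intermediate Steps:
y = -15 (y = -5 - 10 = -15)
o = -106 (o = 7*(-15) - 1 = -105 - 1 = -106)
j(-48, o)/46846 + 34510/(4397 - 23059) = (59*(-48))/46846 + 34510/(4397 - 23059) = -2832*1/46846 + 34510/(-18662) = -24/397 + 34510*(-1/18662) = -24/397 - 2465/1333 = -1010597/529201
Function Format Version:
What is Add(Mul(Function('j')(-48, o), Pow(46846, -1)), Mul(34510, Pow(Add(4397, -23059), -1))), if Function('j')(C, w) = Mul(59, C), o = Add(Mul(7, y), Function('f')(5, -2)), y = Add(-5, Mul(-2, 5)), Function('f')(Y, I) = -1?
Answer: Rational(-1010597, 529201) ≈ -1.9097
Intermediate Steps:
y = -15 (y = Add(-5, -10) = -15)
o = -106 (o = Add(Mul(7, -15), -1) = Add(-105, -1) = -106)
Add(Mul(Function('j')(-48, o), Pow(46846, -1)), Mul(34510, Pow(Add(4397, -23059), -1))) = Add(Mul(Mul(59, -48), Pow(46846, -1)), Mul(34510, Pow(Add(4397, -23059), -1))) = Add(Mul(-2832, Rational(1, 46846)), Mul(34510, Pow(-18662, -1))) = Add(Rational(-24, 397), Mul(34510, Rational(-1, 18662))) = Add(Rational(-24, 397), Rational(-2465, 1333)) = Rational(-1010597, 529201)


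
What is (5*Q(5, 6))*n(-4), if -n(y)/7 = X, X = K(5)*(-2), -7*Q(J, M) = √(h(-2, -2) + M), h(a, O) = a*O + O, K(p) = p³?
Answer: -2500*√2 ≈ -3535.5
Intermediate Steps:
h(a, O) = O + O*a (h(a, O) = O*a + O = O + O*a)
Q(J, M) = -√(2 + M)/7 (Q(J, M) = -√(-2*(1 - 2) + M)/7 = -√(-2*(-1) + M)/7 = -√(2 + M)/7)
X = -250 (X = 5³*(-2) = 125*(-2) = -250)
n(y) = 1750 (n(y) = -7*(-250) = 1750)
(5*Q(5, 6))*n(-4) = (5*(-√(2 + 6)/7))*1750 = (5*(-2*√2/7))*1750 = -10*√2/7*1750 = -2500*√2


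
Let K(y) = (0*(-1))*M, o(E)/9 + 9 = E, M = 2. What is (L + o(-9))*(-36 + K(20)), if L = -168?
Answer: 11880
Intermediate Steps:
o(E) = -81 + 9*E
K(y) = 0 (K(y) = (0*(-1))*2 = 0*2 = 0)
(L + o(-9))*(-36 + K(20)) = (-168 + (-81 + 9*(-9)))*(-36 + 0) = (-168 + (-81 - 81))*(-36) = (-168 - 162)*(-36) = -330*(-36) = 11880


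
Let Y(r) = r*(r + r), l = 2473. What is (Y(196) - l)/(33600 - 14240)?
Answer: 74359/19360 ≈ 3.8409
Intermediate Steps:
Y(r) = 2*r² (Y(r) = r*(2*r) = 2*r²)
(Y(196) - l)/(33600 - 14240) = (2*196² - 1*2473)/(33600 - 14240) = (2*38416 - 2473)/19360 = (76832 - 2473)*(1/19360) = 74359*(1/19360) = 74359/19360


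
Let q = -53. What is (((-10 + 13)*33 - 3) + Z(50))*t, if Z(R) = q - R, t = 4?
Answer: -28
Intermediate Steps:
Z(R) = -53 - R
(((-10 + 13)*33 - 3) + Z(50))*t = (((-10 + 13)*33 - 3) + (-53 - 1*50))*4 = ((3*33 - 3) + (-53 - 50))*4 = ((99 - 3) - 103)*4 = (96 - 103)*4 = -7*4 = -28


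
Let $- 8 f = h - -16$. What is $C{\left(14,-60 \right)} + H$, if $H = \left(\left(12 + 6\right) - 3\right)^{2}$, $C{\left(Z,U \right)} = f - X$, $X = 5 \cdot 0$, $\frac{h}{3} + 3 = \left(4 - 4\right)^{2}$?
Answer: $\frac{1793}{8} \approx 224.13$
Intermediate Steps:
$h = -9$ ($h = -9 + 3 \left(4 - 4\right)^{2} = -9 + 3 \cdot 0^{2} = -9 + 3 \cdot 0 = -9 + 0 = -9$)
$f = - \frac{7}{8}$ ($f = - \frac{-9 - -16}{8} = - \frac{-9 + 16}{8} = \left(- \frac{1}{8}\right) 7 = - \frac{7}{8} \approx -0.875$)
$X = 0$
$C{\left(Z,U \right)} = - \frac{7}{8}$ ($C{\left(Z,U \right)} = - \frac{7}{8} - 0 = - \frac{7}{8} + 0 = - \frac{7}{8}$)
$H = 225$ ($H = \left(18 - 3\right)^{2} = 15^{2} = 225$)
$C{\left(14,-60 \right)} + H = - \frac{7}{8} + 225 = \frac{1793}{8}$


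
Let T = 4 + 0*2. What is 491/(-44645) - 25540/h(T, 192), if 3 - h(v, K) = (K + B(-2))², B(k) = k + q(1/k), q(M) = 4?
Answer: 1121755497/1680125285 ≈ 0.66766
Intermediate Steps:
T = 4 (T = 4 + 0 = 4)
B(k) = 4 + k (B(k) = k + 4 = 4 + k)
h(v, K) = 3 - (2 + K)² (h(v, K) = 3 - (K + (4 - 2))² = 3 - (K + 2)² = 3 - (2 + K)²)
491/(-44645) - 25540/h(T, 192) = 491/(-44645) - 25540/(3 - (2 + 192)²) = 491*(-1/44645) - 25540/(3 - 1*194²) = -491/44645 - 25540/(3 - 1*37636) = -491/44645 - 25540/(3 - 37636) = -491/44645 - 25540/(-37633) = -491/44645 - 25540*(-1/37633) = -491/44645 + 25540/37633 = 1121755497/1680125285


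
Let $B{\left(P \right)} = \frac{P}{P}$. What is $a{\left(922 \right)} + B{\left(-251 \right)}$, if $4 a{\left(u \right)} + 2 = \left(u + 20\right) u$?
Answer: $\frac{434263}{2} \approx 2.1713 \cdot 10^{5}$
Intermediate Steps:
$a{\left(u \right)} = - \frac{1}{2} + \frac{u \left(20 + u\right)}{4}$ ($a{\left(u \right)} = - \frac{1}{2} + \frac{\left(u + 20\right) u}{4} = - \frac{1}{2} + \frac{\left(20 + u\right) u}{4} = - \frac{1}{2} + \frac{u \left(20 + u\right)}{4}$)
$B{\left(P \right)} = 1$
$a{\left(922 \right)} + B{\left(-251 \right)} = \left(- \frac{1}{2} + 5 \cdot 922 + \frac{922^{2}}{4}\right) + 1 = \left(- \frac{1}{2} + 4610 + \frac{1}{4} \cdot 850084\right) + 1 = \left(- \frac{1}{2} + 4610 + 212521\right) + 1 = \frac{434261}{2} + 1 = \frac{434263}{2}$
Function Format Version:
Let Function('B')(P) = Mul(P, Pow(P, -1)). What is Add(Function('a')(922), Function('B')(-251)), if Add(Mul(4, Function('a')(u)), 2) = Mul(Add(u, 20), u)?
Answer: Rational(434263, 2) ≈ 2.1713e+5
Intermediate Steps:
Function('a')(u) = Add(Rational(-1, 2), Mul(Rational(1, 4), u, Add(20, u))) (Function('a')(u) = Add(Rational(-1, 2), Mul(Rational(1, 4), Mul(Add(u, 20), u))) = Add(Rational(-1, 2), Mul(Rational(1, 4), Mul(Add(20, u), u))) = Add(Rational(-1, 2), Mul(Rational(1, 4), Mul(u, Add(20, u)))) = Add(Rational(-1, 2), Mul(Rational(1, 4), u, Add(20, u))))
Function('B')(P) = 1
Add(Function('a')(922), Function('B')(-251)) = Add(Add(Rational(-1, 2), Mul(5, 922), Mul(Rational(1, 4), Pow(922, 2))), 1) = Add(Add(Rational(-1, 2), 4610, Mul(Rational(1, 4), 850084)), 1) = Add(Add(Rational(-1, 2), 4610, 212521), 1) = Add(Rational(434261, 2), 1) = Rational(434263, 2)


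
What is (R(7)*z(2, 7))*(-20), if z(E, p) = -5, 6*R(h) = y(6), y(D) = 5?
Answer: 250/3 ≈ 83.333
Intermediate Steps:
R(h) = 5/6 (R(h) = (1/6)*5 = 5/6)
(R(7)*z(2, 7))*(-20) = ((5/6)*(-5))*(-20) = -25/6*(-20) = 250/3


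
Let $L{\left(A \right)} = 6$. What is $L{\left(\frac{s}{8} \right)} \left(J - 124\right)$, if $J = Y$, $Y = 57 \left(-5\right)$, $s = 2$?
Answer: $-2454$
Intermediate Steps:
$Y = -285$
$J = -285$
$L{\left(\frac{s}{8} \right)} \left(J - 124\right) = 6 \left(-285 - 124\right) = 6 \left(-409\right) = -2454$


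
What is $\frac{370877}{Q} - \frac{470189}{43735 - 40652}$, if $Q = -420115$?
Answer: $- \frac{198676865526}{1295214545} \approx -153.39$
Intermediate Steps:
$\frac{370877}{Q} - \frac{470189}{43735 - 40652} = \frac{370877}{-420115} - \frac{470189}{43735 - 40652} = 370877 \left(- \frac{1}{420115}\right) - \frac{470189}{43735 - 40652} = - \frac{370877}{420115} - \frac{470189}{3083} = - \frac{198676865526}{1295214545}$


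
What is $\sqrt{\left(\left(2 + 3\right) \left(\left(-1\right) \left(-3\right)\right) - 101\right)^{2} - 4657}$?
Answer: $\sqrt{2739} \approx 52.335$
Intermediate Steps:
$\sqrt{\left(\left(2 + 3\right) \left(\left(-1\right) \left(-3\right)\right) - 101\right)^{2} - 4657} = \sqrt{\left(5 \cdot 3 - 101\right)^{2} - 4657} = \sqrt{\left(15 - 101\right)^{2} - 4657} = \sqrt{\left(-86\right)^{2} - 4657} = \sqrt{7396 - 4657} = \sqrt{2739}$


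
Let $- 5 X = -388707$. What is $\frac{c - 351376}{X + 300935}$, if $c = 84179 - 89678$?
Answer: $- \frac{1784375}{1893382} \approx -0.94243$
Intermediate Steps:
$c = -5499$
$X = \frac{388707}{5}$ ($X = \left(- \frac{1}{5}\right) \left(-388707\right) = \frac{388707}{5} \approx 77741.0$)
$\frac{c - 351376}{X + 300935} = \frac{-5499 - 351376}{\frac{388707}{5} + 300935} = - \frac{356875}{\frac{1893382}{5}} = \left(-356875\right) \frac{5}{1893382} = - \frac{1784375}{1893382}$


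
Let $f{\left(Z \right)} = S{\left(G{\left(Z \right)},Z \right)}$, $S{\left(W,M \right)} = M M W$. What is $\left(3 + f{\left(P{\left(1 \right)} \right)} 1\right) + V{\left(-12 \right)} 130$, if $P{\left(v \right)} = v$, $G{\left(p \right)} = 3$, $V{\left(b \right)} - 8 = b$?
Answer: $-514$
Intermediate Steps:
$V{\left(b \right)} = 8 + b$
$S{\left(W,M \right)} = W M^{2}$ ($S{\left(W,M \right)} = M^{2} W = W M^{2}$)
$f{\left(Z \right)} = 3 Z^{2}$
$\left(3 + f{\left(P{\left(1 \right)} \right)} 1\right) + V{\left(-12 \right)} 130 = \left(3 + 3 \cdot 1^{2} \cdot 1\right) + \left(8 - 12\right) 130 = \left(3 + 3 \cdot 1 \cdot 1\right) - 520 = \left(3 + 3 \cdot 1\right) - 520 = \left(3 + 3\right) - 520 = 6 - 520 = -514$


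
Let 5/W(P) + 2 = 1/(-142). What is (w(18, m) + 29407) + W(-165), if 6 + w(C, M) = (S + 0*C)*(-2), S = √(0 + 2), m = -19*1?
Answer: 1675715/57 - 2*√2 ≈ 29396.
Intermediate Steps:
m = -19
S = √2 ≈ 1.4142
w(C, M) = -6 - 2*√2 (w(C, M) = -6 + (√2 + 0*C)*(-2) = -6 + (√2 + 0)*(-2) = -6 + √2*(-2) = -6 - 2*√2)
W(P) = -142/57 (W(P) = 5/(-2 + 1/(-142)) = 5/(-2 - 1/142) = 5/(-285/142) = 5*(-142/285) = -142/57)
(w(18, m) + 29407) + W(-165) = ((-6 - 2*√2) + 29407) - 142/57 = (29401 - 2*√2) - 142/57 = 1675715/57 - 2*√2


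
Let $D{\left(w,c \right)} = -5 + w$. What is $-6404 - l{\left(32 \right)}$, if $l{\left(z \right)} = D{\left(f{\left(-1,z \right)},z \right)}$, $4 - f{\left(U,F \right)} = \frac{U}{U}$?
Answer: $-6402$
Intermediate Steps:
$f{\left(U,F \right)} = 3$ ($f{\left(U,F \right)} = 4 - \frac{U}{U} = 4 - 1 = 3$)
$l{\left(z \right)} = -2$ ($l{\left(z \right)} = -5 + 3 = -2$)
$-6404 - l{\left(32 \right)} = -6404 - -2 = -6404 + 2 = -6402$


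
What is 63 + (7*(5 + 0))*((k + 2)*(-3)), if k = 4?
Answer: -567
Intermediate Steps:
63 + (7*(5 + 0))*((k + 2)*(-3)) = 63 + (7*(5 + 0))*((4 + 2)*(-3)) = 63 + (7*5)*(6*(-3)) = 63 + 35*(-18) = 63 - 630 = -567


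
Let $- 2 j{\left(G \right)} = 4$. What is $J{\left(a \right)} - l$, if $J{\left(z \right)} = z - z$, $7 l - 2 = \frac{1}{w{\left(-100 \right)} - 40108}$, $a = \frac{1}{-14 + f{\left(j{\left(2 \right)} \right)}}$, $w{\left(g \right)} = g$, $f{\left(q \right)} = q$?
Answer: $- \frac{80415}{281456} \approx -0.28571$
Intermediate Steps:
$j{\left(G \right)} = -2$ ($j{\left(G \right)} = \left(- \frac{1}{2}\right) 4 = -2$)
$a = - \frac{1}{16}$ ($a = \frac{1}{-14 - 2} = \frac{1}{-16} = - \frac{1}{16} \approx -0.0625$)
$l = \frac{80415}{281456}$ ($l = \frac{2}{7} + \frac{1}{7 \left(-100 - 40108\right)} = \frac{2}{7} + \frac{1}{7 \left(-40208\right)} = \frac{2}{7} + \frac{1}{7} \left(- \frac{1}{40208}\right) = \frac{2}{7} - \frac{1}{281456} = \frac{80415}{281456} \approx 0.28571$)
$J{\left(z \right)} = 0$
$J{\left(a \right)} - l = 0 - \frac{80415}{281456} = - \frac{80415}{281456}$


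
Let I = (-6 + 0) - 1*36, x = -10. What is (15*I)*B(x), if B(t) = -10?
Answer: 6300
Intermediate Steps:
I = -42 (I = -6 - 36 = -42)
(15*I)*B(x) = (15*(-42))*(-10) = -630*(-10) = 6300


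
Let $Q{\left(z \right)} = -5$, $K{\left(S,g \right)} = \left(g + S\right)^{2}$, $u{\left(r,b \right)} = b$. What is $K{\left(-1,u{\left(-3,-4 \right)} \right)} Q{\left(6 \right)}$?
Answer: $-125$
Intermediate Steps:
$K{\left(S,g \right)} = \left(S + g\right)^{2}$
$K{\left(-1,u{\left(-3,-4 \right)} \right)} Q{\left(6 \right)} = \left(-1 - 4\right)^{2} \left(-5\right) = \left(-5\right)^{2} \left(-5\right) = 25 \left(-5\right) = -125$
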